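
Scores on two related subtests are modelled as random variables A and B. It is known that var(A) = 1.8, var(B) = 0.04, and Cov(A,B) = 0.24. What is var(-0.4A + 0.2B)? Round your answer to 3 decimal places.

0.251

var(-0.4A + 0.2B) = (-0.4)²·var(A) + (0.2)²·var(B) + 2·(-0.4)·(0.2)·Cov(A,B)
= 0.16·1.8 + 0.04·0.04 + -0.16·0.24 = 0.2512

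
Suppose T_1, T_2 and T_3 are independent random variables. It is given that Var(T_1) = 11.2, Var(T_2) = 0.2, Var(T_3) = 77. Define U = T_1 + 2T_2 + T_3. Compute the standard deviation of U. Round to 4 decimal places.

9.4340

By independence, Var(U) = (1)²Var(T_1) + (2)²Var(T_2) + (1)²Var(T_3)
= (1)²·11.2 + (2)²·0.2 + (1)²·77 = 89
sd(U) = √89 ≈ 9.4340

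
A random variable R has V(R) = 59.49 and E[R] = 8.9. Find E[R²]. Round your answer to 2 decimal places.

E[R²] = V(R) + (E[R])² = 59.49 + (8.9)² = 138.7

138.70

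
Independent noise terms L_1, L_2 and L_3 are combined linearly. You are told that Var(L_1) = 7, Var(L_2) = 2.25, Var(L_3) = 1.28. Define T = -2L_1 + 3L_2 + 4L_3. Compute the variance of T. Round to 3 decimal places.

By independence, Var(T) = (-2)²Var(L_1) + (3)²Var(L_2) + (4)²Var(L_3)
= (-2)²·7 + (3)²·2.25 + (4)²·1.28 = 68.73

68.730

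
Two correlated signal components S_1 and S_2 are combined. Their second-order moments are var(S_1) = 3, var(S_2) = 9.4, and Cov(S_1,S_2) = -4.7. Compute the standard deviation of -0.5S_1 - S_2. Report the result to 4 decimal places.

var(-0.5S_1 - S_2) = (-0.5)²·var(S_1) + (-1)²·var(S_2) + 2·(-0.5)·(-1)·Cov(S_1,S_2)
= 0.25·3 + 1·9.4 + 1·-4.7 = 5.45
SD(-0.5S_1 - S_2) = √5.45 ≈ 2.3345

2.3345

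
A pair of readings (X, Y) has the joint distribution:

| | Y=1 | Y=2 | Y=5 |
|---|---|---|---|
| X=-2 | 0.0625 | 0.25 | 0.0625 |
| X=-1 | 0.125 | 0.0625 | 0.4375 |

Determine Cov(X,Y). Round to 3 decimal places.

0.367

E[X] = -1.375,  E[Y] = 3.3125
E[XY] = -4.1875
Cov(X,Y) = E[XY] − E[X]E[Y] = -4.1875 − (-1.375)(3.3125) = 0.3671875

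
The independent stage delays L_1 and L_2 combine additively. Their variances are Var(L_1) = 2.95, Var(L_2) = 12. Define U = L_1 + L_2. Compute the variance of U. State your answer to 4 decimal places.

By independence, Var(U) = (1)²Var(L_1) + (1)²Var(L_2)
= (1)²·2.95 + (1)²·12 = 14.95

14.9500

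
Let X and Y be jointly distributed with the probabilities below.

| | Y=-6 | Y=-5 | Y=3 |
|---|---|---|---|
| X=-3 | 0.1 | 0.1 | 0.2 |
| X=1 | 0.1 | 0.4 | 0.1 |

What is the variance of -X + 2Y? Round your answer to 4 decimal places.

E[X] = -0.6,  E[Y] = -2.8,  E[XY] = -0.8
var(X) = 4.2 − (-0.6)² = 3.84;  var(Y) = 22.4 − (-2.8)² = 14.56
Cov(X,Y) = -0.8 − (-0.6)(-2.8) = -2.48
var(-X + 2Y) = (-1)²·3.84 + (2)²·14.56 + 2·(-1)·(2)·-2.48 = 72

72.0000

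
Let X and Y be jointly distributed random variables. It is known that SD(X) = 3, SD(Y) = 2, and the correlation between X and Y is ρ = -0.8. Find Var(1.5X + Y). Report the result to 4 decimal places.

Var(X) = (3)² = 9;  Var(Y) = (2)² = 4
Cov(X,Y) = ρ·SD(X)·SD(Y) = -0.8·3·2 = -4.8
Var(1.5X + Y) = (1.5)²·Var(X) + (1)²·Var(Y) + 2·(1.5)·(1)·Cov(X,Y)
= 2.25·9 + 1·4 + 3·-4.8 = 9.85

9.8500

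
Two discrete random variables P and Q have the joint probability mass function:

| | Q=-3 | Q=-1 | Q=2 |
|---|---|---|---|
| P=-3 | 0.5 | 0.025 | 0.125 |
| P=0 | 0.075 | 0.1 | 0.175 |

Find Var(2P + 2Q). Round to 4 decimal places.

39.0400

E[P] = -1.95,  E[Q] = -1.25,  E[PQ] = 3.825
Var(P) = 5.85 − (-1.95)² = 2.0475;  Var(Q) = 6.5 − (-1.25)² = 4.9375
cov(P,Q) = 3.825 − (-1.95)(-1.25) = 1.3875
Var(2P + 2Q) = (2)²·2.0475 + (2)²·4.9375 + 2·(2)·(2)·1.3875 = 39.04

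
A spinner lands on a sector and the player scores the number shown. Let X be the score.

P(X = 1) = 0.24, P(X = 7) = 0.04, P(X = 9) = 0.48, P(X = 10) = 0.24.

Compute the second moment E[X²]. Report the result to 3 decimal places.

E[X²] = (1)²(0.24) + (7)²(0.04) + (9)²(0.48) + (10)²(0.24) = 65.08

65.080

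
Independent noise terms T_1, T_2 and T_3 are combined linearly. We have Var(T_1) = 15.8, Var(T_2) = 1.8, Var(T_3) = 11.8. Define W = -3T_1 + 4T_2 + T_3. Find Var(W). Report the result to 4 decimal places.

182.8000

By independence, Var(W) = (-3)²Var(T_1) + (4)²Var(T_2) + (1)²Var(T_3)
= (-3)²·15.8 + (4)²·1.8 + (1)²·11.8 = 182.8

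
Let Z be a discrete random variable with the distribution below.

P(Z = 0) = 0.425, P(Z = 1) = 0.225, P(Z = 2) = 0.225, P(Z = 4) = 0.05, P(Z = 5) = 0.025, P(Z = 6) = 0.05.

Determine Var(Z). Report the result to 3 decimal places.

E[Z] = (0)(0.425) + (1)(0.225) + (2)(0.225) + (4)(0.05) + (5)(0.025) + (6)(0.05) = 1.3
E[Z²] = (0)²(0.425) + (1)²(0.225) + (2)²(0.225) + (4)²(0.05) + (5)²(0.025) + (6)²(0.05) = 4.35
Var(Z) = E[Z²] − (E[Z])² = 4.35 − (1.3)² = 2.66

2.660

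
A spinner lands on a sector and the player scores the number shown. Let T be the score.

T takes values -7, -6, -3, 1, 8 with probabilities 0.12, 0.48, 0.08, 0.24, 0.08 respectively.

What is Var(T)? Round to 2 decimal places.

19.75

E[T] = (-7)(0.12) + (-6)(0.48) + (-3)(0.08) + (1)(0.24) + (8)(0.08) = -3.08
E[T²] = (-7)²(0.12) + (-6)²(0.48) + (-3)²(0.08) + (1)²(0.24) + (8)²(0.08) = 29.24
Var(T) = E[T²] − (E[T])² = 29.24 − (-3.08)² = 19.7536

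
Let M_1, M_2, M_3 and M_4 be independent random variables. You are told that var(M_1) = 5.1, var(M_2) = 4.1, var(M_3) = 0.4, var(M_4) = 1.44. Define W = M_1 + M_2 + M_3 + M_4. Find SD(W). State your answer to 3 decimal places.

By independence, var(W) = (1)²var(M_1) + (1)²var(M_2) + (1)²var(M_3) + (1)²var(M_4)
= (1)²·5.1 + (1)²·4.1 + (1)²·0.4 + (1)²·1.44 = 11.04
SD(W) = √11.04 ≈ 3.323

3.323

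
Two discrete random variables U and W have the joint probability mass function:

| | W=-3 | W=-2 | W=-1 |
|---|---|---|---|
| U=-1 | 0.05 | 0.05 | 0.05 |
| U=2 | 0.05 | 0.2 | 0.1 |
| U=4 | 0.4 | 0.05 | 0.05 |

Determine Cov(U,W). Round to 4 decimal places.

-0.5350

E[U] = 2.55,  E[W] = -2.3
E[UW] = -6.4
Cov(U,W) = E[UW] − E[U]E[W] = -6.4 − (2.55)(-2.3) = -0.535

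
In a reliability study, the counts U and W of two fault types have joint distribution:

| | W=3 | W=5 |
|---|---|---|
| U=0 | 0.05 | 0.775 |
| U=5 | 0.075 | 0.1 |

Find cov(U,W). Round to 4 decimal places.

E[U] = 0.875,  E[W] = 4.75
E[UW] = 3.625
cov(U,W) = E[UW] − E[U]E[W] = 3.625 − (0.875)(4.75) = -0.53125

-0.5313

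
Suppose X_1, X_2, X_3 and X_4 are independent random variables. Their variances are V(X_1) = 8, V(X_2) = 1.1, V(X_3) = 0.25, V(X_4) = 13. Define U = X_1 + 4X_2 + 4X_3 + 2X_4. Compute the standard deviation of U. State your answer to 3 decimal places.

By independence, V(U) = (1)²V(X_1) + (4)²V(X_2) + (4)²V(X_3) + (2)²V(X_4)
= (1)²·8 + (4)²·1.1 + (4)²·0.25 + (2)²·13 = 81.6
SD(U) = √81.6 ≈ 9.033

9.033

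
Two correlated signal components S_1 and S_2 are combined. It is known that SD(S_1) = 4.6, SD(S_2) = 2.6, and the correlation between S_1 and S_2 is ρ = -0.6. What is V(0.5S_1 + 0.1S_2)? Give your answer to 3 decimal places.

4.640

V(S_1) = (4.6)² = 21.16;  V(S_2) = (2.6)² = 6.76
Cov(S_1,S_2) = ρ·SD(S_1)·SD(S_2) = -0.6·4.6·2.6 = -7.176
V(0.5S_1 + 0.1S_2) = (0.5)²·V(S_1) + (0.1)²·V(S_2) + 2·(0.5)·(0.1)·Cov(S_1,S_2)
= 0.25·21.16 + 0.01·6.76 + 0.1·-7.176 = 4.64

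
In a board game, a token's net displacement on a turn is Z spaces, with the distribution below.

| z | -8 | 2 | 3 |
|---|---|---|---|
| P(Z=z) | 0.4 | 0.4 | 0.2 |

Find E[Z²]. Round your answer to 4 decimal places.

E[Z²] = (-8)²(0.4) + (2)²(0.4) + (3)²(0.2) = 29

29.0000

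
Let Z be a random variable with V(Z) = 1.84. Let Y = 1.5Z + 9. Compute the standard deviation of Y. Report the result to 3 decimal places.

2.035

V(1.5Z + 9) = (1.5)²·1.84 = 4.14
SD(Y) = √4.14 ≈ 2.035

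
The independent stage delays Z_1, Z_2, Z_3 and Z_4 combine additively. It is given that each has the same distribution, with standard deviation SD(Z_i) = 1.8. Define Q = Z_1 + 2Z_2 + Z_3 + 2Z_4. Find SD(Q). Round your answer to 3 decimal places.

V(Z_i) = (1.8)² = 3.24
By independence, V(Q) = (1)²V(Z_1) + (2)²V(Z_2) + (1)²V(Z_3) + (2)²V(Z_4)
= (1)²·3.24 + (2)²·3.24 + (1)²·3.24 + (2)²·3.24 = 32.4
SD(Q) = √32.4 ≈ 5.692

5.692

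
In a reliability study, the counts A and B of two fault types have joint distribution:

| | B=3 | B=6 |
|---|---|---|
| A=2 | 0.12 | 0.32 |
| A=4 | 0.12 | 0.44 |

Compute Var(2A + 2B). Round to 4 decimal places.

E[A] = 3.12,  E[B] = 5.28,  E[AB] = 16.56
Var(A) = 10.72 − (3.12)² = 0.9856;  Var(B) = 29.52 − (5.28)² = 1.6416
cov(A,B) = 16.56 − (3.12)(5.28) = 0.0864
Var(2A + 2B) = (2)²·0.9856 + (2)²·1.6416 + 2·(2)·(2)·0.0864 = 11.2

11.2000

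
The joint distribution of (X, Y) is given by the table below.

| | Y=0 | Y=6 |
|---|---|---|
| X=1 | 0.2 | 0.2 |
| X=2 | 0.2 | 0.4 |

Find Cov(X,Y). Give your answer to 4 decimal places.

0.2400

E[X] = 1.6,  E[Y] = 3.6
E[XY] = 6
Cov(X,Y) = E[XY] − E[X]E[Y] = 6 − (1.6)(3.6) = 0.24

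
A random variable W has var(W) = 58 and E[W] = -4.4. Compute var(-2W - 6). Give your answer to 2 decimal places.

232.00

var(-2W - 6) = (-2)²·var(W) = 4·58 = 232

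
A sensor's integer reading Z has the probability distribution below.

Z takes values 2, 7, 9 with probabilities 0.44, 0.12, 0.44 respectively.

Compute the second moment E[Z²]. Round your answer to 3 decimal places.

E[Z²] = (2)²(0.44) + (7)²(0.12) + (9)²(0.44) = 43.28

43.280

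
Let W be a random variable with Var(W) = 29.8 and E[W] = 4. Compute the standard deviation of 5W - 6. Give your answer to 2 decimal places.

Var(5W - 6) = (5)²·29.8 = 745
sd(5W - 6) = √745 ≈ 27.29

27.29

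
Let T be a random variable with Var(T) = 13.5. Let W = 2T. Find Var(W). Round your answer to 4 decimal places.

54.0000

Var(2T) = (2)²·Var(T) = 4·13.5 = 54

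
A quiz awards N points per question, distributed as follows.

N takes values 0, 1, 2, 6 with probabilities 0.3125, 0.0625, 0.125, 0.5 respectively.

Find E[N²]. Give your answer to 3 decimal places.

18.563

E[N²] = (0)²(0.3125) + (1)²(0.0625) + (2)²(0.125) + (6)²(0.5) = 18.5625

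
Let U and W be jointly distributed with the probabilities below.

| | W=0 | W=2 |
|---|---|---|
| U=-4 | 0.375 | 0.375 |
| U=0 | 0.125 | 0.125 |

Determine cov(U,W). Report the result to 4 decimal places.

E[U] = -3,  E[W] = 1
E[UW] = -3
cov(U,W) = E[UW] − E[U]E[W] = -3 − (-3)(1) = 0

0.0000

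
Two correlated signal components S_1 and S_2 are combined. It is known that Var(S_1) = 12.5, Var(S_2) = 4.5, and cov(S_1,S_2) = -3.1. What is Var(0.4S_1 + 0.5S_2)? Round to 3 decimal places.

1.885

Var(0.4S_1 + 0.5S_2) = (0.4)²·Var(S_1) + (0.5)²·Var(S_2) + 2·(0.4)·(0.5)·cov(S_1,S_2)
= 0.16·12.5 + 0.25·4.5 + 0.4·-3.1 = 1.885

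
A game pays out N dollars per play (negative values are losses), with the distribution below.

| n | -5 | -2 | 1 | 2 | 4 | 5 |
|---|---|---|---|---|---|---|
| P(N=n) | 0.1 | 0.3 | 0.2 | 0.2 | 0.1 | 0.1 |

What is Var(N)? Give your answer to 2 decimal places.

8.64

E[N] = (-5)(0.1) + (-2)(0.3) + (1)(0.2) + (2)(0.2) + (4)(0.1) + (5)(0.1) = 0.4
E[N²] = (-5)²(0.1) + (-2)²(0.3) + (1)²(0.2) + (2)²(0.2) + (4)²(0.1) + (5)²(0.1) = 8.8
Var(N) = E[N²] − (E[N])² = 8.8 − (0.4)² = 8.64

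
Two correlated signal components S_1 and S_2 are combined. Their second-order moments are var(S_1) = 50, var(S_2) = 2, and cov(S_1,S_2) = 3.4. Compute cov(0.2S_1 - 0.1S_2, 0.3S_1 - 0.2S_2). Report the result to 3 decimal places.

2.802

cov(0.2S_1 - 0.1S_2, 0.3S_1 - 0.2S_2) = (0.2)(0.3)var(S_1) + (-0.1)(-0.2)var(S_2) + [(0.2)(-0.2) + (-0.1)(0.3)]cov(S_1,S_2)
= 0.06·50 + 0.02·2 + -0.07·3.4 = 2.802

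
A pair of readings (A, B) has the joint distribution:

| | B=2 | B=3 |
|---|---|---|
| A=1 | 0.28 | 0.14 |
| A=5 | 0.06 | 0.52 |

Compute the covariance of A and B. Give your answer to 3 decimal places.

E[A] = 3.32,  E[B] = 2.66
E[AB] = 9.38
Cov(A,B) = E[AB] − E[A]E[B] = 9.38 − (3.32)(2.66) = 0.5488

0.549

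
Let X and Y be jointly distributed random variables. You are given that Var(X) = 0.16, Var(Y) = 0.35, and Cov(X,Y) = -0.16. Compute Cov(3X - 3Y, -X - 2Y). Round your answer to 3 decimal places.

Cov(3X - 3Y, -X - 2Y) = (3)(-1)Var(X) + (-3)(-2)Var(Y) + [(3)(-2) + (-3)(-1)]Cov(X,Y)
= -3·0.16 + 6·0.35 + -3·-0.16 = 2.1

2.100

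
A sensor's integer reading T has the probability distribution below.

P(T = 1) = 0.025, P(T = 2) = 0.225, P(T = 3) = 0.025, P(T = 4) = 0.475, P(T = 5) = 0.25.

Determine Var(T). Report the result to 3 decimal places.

1.310

E[T] = (1)(0.025) + (2)(0.225) + (3)(0.025) + (4)(0.475) + (5)(0.25) = 3.7
E[T²] = (1)²(0.025) + (2)²(0.225) + (3)²(0.025) + (4)²(0.475) + (5)²(0.25) = 15
Var(T) = E[T²] − (E[T])² = 15 − (3.7)² = 1.31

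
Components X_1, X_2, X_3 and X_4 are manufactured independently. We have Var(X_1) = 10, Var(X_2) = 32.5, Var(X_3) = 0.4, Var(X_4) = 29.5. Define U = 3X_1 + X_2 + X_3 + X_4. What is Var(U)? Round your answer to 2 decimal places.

152.40

By independence, Var(U) = (3)²Var(X_1) + (1)²Var(X_2) + (1)²Var(X_3) + (1)²Var(X_4)
= (3)²·10 + (1)²·32.5 + (1)²·0.4 + (1)²·29.5 = 152.4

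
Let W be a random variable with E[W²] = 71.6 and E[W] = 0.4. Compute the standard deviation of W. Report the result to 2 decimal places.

8.45

Var(W) = 71.6 − (0.4)² = 71.44
SD(W) = √71.44 ≈ 8.45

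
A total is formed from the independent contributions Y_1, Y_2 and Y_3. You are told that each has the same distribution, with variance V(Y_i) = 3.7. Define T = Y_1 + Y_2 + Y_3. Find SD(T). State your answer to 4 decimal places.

By independence, V(T) = (1)²V(Y_1) + (1)²V(Y_2) + (1)²V(Y_3)
= (1)²·3.7 + (1)²·3.7 + (1)²·3.7 = 11.1
SD(T) = √11.1 ≈ 3.3317

3.3317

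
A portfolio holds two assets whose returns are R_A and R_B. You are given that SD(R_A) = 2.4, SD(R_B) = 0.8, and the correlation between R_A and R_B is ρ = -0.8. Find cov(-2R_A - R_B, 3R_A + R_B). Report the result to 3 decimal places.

-27.520

Var(R_A) = (2.4)² = 5.76;  Var(R_B) = (0.8)² = 0.64
cov(R_A,R_B) = ρ·SD(R_A)·SD(R_B) = -0.8·2.4·0.8 = -1.536
cov(-2R_A - R_B, 3R_A + R_B) = (-2)(3)Var(R_A) + (-1)(1)Var(R_B) + [(-2)(1) + (-1)(3)]cov(R_A,R_B)
= -6·5.76 + -1·0.64 + -5·-1.536 = -27.52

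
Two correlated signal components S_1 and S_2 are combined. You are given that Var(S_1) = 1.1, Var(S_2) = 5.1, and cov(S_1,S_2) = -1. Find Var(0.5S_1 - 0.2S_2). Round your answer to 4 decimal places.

Var(0.5S_1 - 0.2S_2) = (0.5)²·Var(S_1) + (-0.2)²·Var(S_2) + 2·(0.5)·(-0.2)·cov(S_1,S_2)
= 0.25·1.1 + 0.04·5.1 + -0.2·-1 = 0.679

0.6790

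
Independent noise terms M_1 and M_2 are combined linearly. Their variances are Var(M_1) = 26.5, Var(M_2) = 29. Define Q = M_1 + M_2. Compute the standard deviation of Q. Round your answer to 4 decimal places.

7.4498

By independence, Var(Q) = (1)²Var(M_1) + (1)²Var(M_2)
= (1)²·26.5 + (1)²·29 = 55.5
SD(Q) = √55.5 ≈ 7.4498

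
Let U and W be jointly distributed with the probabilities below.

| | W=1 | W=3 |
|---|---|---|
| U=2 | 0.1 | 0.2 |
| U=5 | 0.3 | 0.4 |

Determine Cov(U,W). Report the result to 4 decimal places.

-0.1200

E[U] = 4.1,  E[W] = 2.2
E[UW] = 8.9
Cov(U,W) = E[UW] − E[U]E[W] = 8.9 − (4.1)(2.2) = -0.12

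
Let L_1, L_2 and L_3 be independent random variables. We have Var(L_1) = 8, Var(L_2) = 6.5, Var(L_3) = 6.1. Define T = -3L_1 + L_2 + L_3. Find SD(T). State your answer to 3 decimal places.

By independence, Var(T) = (-3)²Var(L_1) + (1)²Var(L_2) + (1)²Var(L_3)
= (-3)²·8 + (1)²·6.5 + (1)²·6.1 = 84.6
SD(T) = √84.6 ≈ 9.198

9.198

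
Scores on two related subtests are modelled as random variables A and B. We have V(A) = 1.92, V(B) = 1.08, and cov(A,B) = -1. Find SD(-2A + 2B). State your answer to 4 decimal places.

V(-2A + 2B) = (-2)²·V(A) + (2)²·V(B) + 2·(-2)·(2)·cov(A,B)
= 4·1.92 + 4·1.08 + -8·-1 = 20
SD(-2A + 2B) = √20 ≈ 4.4721

4.4721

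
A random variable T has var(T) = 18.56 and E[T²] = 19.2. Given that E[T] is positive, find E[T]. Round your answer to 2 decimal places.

0.80

(E[T])² = E[T²] − var(T) = 19.2 − 18.56 = 0.64
E[T] = √0.64 = 0.8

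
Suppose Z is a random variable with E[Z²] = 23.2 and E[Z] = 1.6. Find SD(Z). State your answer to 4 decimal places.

var(Z) = 23.2 − (1.6)² = 20.64
SD(Z) = √20.64 ≈ 4.5431

4.5431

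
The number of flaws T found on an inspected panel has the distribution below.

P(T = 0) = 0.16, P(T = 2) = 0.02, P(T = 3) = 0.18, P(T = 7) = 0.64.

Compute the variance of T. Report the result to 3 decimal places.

E[T] = (0)(0.16) + (2)(0.02) + (3)(0.18) + (7)(0.64) = 5.06
E[T²] = (0)²(0.16) + (2)²(0.02) + (3)²(0.18) + (7)²(0.64) = 33.06
V(T) = E[T²] − (E[T])² = 33.06 − (5.06)² = 7.4564

7.456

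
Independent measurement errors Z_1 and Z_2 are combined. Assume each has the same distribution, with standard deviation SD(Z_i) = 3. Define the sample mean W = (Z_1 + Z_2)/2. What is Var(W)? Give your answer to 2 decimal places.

Var(Z_i) = (3)² = 9
By independence, Var(W) = (0.5)²Var(Z_1) + (0.5)²Var(Z_2)
= (0.5)²·9 + (0.5)²·9 = 4.5

4.50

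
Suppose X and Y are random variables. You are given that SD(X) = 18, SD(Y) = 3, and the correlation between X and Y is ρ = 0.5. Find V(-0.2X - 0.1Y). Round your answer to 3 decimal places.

14.130

V(X) = (18)² = 324;  V(Y) = (3)² = 9
Cov(X,Y) = ρ·SD(X)·SD(Y) = 0.5·18·3 = 27
V(-0.2X - 0.1Y) = (-0.2)²·V(X) + (-0.1)²·V(Y) + 2·(-0.2)·(-0.1)·Cov(X,Y)
= 0.04·324 + 0.01·9 + 0.04·27 = 14.13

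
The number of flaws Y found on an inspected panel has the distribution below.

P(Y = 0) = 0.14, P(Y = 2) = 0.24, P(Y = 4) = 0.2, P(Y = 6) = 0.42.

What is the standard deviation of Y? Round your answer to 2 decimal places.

E[Y] = (0)(0.14) + (2)(0.24) + (4)(0.2) + (6)(0.42) = 3.8
E[Y²] = (0)²(0.14) + (2)²(0.24) + (4)²(0.2) + (6)²(0.42) = 19.28
V(Y) = E[Y²] − (E[Y])² = 19.28 − (3.8)² = 4.84
SD(Y) = √4.84 ≈ 2.20

2.20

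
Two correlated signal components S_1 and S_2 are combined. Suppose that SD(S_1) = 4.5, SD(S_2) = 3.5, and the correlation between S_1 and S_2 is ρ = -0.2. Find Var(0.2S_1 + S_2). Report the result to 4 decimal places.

11.8000

Var(S_1) = (4.5)² = 20.25;  Var(S_2) = (3.5)² = 12.25
Cov(S_1,S_2) = ρ·SD(S_1)·SD(S_2) = -0.2·4.5·3.5 = -3.15
Var(0.2S_1 + S_2) = (0.2)²·Var(S_1) + (1)²·Var(S_2) + 2·(0.2)·(1)·Cov(S_1,S_2)
= 0.04·20.25 + 1·12.25 + 0.4·-3.15 = 11.8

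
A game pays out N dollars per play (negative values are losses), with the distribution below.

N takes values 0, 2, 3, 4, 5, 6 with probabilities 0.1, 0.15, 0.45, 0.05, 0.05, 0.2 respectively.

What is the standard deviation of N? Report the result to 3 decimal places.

1.735

E[N] = (0)(0.1) + (2)(0.15) + (3)(0.45) + (4)(0.05) + (5)(0.05) + (6)(0.2) = 3.3
E[N²] = (0)²(0.1) + (2)²(0.15) + (3)²(0.45) + (4)²(0.05) + (5)²(0.05) + (6)²(0.2) = 13.9
Var(N) = E[N²] − (E[N])² = 13.9 − (3.3)² = 3.01
σ(N) = √3.01 ≈ 1.735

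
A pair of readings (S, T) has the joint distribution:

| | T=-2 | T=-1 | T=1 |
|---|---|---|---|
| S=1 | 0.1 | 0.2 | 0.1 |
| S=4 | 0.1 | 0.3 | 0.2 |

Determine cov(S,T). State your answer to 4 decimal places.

E[S] = 2.8,  E[T] = -0.6
E[ST] = -1.5
cov(S,T) = E[ST] − E[S]E[T] = -1.5 − (2.8)(-0.6) = 0.18

0.1800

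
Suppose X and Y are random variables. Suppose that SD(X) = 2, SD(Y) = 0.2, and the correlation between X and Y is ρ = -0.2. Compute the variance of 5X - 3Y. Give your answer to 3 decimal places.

102.760

Var(X) = (2)² = 4;  Var(Y) = (0.2)² = 0.04
cov(X,Y) = ρ·SD(X)·SD(Y) = -0.2·2·0.2 = -0.08
Var(5X - 3Y) = (5)²·Var(X) + (-3)²·Var(Y) + 2·(5)·(-3)·cov(X,Y)
= 25·4 + 9·0.04 + -30·-0.08 = 102.76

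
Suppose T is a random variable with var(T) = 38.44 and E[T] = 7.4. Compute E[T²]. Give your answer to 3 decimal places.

93.200

E[T²] = var(T) + (E[T])² = 38.44 + (7.4)² = 93.2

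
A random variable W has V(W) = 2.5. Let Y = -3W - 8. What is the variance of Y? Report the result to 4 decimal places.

22.5000

V(-3W - 8) = (-3)²·V(W) = 9·2.5 = 22.5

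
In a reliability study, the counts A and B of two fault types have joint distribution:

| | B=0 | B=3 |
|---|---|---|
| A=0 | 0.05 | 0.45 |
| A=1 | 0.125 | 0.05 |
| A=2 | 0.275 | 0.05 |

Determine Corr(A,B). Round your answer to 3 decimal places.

E[A] = 0.825,  E[B] = 1.65
E[AB] = 0.45
Cov(A,B) = E[AB] − E[A]E[B] = 0.45 − (0.825)(1.65) = -0.91125
Var(A) = 0.794375,  Var(B) = 2.2275
ρ = -0.91125 / √(0.794375·2.2275) ≈ -0.685

-0.685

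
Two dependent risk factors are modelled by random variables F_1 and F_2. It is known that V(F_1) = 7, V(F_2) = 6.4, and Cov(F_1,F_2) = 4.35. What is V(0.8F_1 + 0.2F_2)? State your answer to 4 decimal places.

V(0.8F_1 + 0.2F_2) = (0.8)²·V(F_1) + (0.2)²·V(F_2) + 2·(0.8)·(0.2)·Cov(F_1,F_2)
= 0.64·7 + 0.04·6.4 + 0.32·4.35 = 6.128

6.1280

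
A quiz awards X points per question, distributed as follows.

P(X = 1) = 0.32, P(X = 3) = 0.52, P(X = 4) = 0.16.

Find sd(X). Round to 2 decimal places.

E[X] = (1)(0.32) + (3)(0.52) + (4)(0.16) = 2.52
E[X²] = (1)²(0.32) + (3)²(0.52) + (4)²(0.16) = 7.56
Var(X) = E[X²] − (E[X])² = 7.56 − (2.52)² = 1.2096
sd(X) = √1.2096 ≈ 1.10

1.10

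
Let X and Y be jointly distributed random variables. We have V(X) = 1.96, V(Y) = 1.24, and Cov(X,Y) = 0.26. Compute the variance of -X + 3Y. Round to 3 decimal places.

V(-X + 3Y) = (-1)²·V(X) + (3)²·V(Y) + 2·(-1)·(3)·Cov(X,Y)
= 1·1.96 + 9·1.24 + -6·0.26 = 11.56

11.560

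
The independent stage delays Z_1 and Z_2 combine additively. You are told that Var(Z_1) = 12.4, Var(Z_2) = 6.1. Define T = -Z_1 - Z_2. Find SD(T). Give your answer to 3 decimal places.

By independence, Var(T) = (-1)²Var(Z_1) + (-1)²Var(Z_2)
= (-1)²·12.4 + (-1)²·6.1 = 18.5
SD(T) = √18.5 ≈ 4.301

4.301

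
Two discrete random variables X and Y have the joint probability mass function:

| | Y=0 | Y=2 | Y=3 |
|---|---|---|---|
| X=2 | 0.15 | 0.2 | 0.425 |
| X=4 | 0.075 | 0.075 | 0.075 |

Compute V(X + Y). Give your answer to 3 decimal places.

E[X] = 2.45,  E[Y] = 2.05,  E[XY] = 4.85
V(X) = 6.7 − (2.45)² = 0.6975;  V(Y) = 5.6 − (2.05)² = 1.3975
cov(X,Y) = 4.85 − (2.45)(2.05) = -0.1725
V(X + Y) = (1)²·0.6975 + (1)²·1.3975 + 2·(1)·(1)·-0.1725 = 1.75

1.750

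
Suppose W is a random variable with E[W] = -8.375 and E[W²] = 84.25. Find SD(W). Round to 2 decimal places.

Var(W) = 84.25 − (-8.375)² = 14.109375
SD(W) = √14.109375 ≈ 3.76

3.76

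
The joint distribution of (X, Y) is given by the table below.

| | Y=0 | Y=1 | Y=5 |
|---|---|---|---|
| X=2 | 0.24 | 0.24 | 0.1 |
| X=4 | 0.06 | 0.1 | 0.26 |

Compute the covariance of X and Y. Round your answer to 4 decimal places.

1.0024

E[X] = 2.84,  E[Y] = 2.14
E[XY] = 7.08
Cov(X,Y) = E[XY] − E[X]E[Y] = 7.08 − (2.84)(2.14) = 1.0024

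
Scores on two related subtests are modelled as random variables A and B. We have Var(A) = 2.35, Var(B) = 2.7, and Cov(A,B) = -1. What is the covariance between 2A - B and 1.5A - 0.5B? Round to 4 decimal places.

Cov(2A - B, 1.5A - 0.5B) = (2)(1.5)Var(A) + (-1)(-0.5)Var(B) + [(2)(-0.5) + (-1)(1.5)]Cov(A,B)
= 3·2.35 + 0.5·2.7 + -2.5·-1 = 10.9

10.9000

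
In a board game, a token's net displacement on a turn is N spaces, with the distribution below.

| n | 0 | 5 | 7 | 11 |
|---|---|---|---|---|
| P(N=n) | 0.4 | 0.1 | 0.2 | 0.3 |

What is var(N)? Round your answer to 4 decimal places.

21.5600

E[N] = (0)(0.4) + (5)(0.1) + (7)(0.2) + (11)(0.3) = 5.2
E[N²] = (0)²(0.4) + (5)²(0.1) + (7)²(0.2) + (11)²(0.3) = 48.6
var(N) = E[N²] − (E[N])² = 48.6 − (5.2)² = 21.56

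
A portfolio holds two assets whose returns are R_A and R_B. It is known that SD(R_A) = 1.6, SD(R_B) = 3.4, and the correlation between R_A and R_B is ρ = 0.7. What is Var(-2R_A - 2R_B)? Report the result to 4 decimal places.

86.9440

Var(R_A) = (1.6)² = 2.56;  Var(R_B) = (3.4)² = 11.56
cov(R_A,R_B) = ρ·SD(R_A)·SD(R_B) = 0.7·1.6·3.4 = 3.808
Var(-2R_A - 2R_B) = (-2)²·Var(R_A) + (-2)²·Var(R_B) + 2·(-2)·(-2)·cov(R_A,R_B)
= 4·2.56 + 4·11.56 + 8·3.808 = 86.944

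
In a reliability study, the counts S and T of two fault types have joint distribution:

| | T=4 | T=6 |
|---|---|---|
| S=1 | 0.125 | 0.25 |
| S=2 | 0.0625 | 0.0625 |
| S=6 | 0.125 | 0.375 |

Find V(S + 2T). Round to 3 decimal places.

E[S] = 3.625,  E[T] = 5.375,  E[ST] = 19.75
V(S) = 18.875 − (3.625)² = 5.734375;  V(T) = 29.75 − (5.375)² = 0.859375
cov(S,T) = 19.75 − (3.625)(5.375) = 0.265625
V(S + 2T) = (1)²·5.734375 + (2)²·0.859375 + 2·(1)·(2)·0.265625 = 10.234375

10.234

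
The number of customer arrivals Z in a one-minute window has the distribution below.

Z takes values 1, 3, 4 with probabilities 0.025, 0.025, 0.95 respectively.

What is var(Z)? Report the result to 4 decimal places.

0.2400

E[Z] = (1)(0.025) + (3)(0.025) + (4)(0.95) = 3.9
E[Z²] = (1)²(0.025) + (3)²(0.025) + (4)²(0.95) = 15.45
var(Z) = E[Z²] − (E[Z])² = 15.45 − (3.9)² = 0.24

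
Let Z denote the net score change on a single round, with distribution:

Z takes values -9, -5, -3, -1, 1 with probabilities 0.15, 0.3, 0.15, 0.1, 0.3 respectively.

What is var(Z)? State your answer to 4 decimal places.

E[Z] = (-9)(0.15) + (-5)(0.3) + (-3)(0.15) + (-1)(0.1) + (1)(0.3) = -3.1
E[Z²] = (-9)²(0.15) + (-5)²(0.3) + (-3)²(0.15) + (-1)²(0.1) + (1)²(0.3) = 21.4
var(Z) = E[Z²] − (E[Z])² = 21.4 − (-3.1)² = 11.79

11.7900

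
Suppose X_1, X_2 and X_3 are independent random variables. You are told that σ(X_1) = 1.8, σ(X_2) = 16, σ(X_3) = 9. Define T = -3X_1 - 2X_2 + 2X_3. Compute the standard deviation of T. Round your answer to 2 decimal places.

37.11

Var(X_1) = 3.24, Var(X_2) = 256, Var(X_3) = 81
By independence, Var(T) = (-3)²Var(X_1) + (-2)²Var(X_2) + (2)²Var(X_3)
= (-3)²·3.24 + (-2)²·256 + (2)²·81 = 1377.16
σ(T) = √1377.16 ≈ 37.11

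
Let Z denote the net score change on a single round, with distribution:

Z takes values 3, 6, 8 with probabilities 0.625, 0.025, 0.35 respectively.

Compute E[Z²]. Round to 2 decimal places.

28.93

E[Z²] = (3)²(0.625) + (6)²(0.025) + (8)²(0.35) = 28.925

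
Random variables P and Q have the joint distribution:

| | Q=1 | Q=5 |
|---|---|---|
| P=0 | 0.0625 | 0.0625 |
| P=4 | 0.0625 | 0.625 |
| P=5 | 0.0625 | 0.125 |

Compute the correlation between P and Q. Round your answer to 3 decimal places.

0.228

E[P] = 3.6875,  E[Q] = 4.25
E[PQ] = 16.1875
cov(P,Q) = E[PQ] − E[P]E[Q] = 16.1875 − (3.6875)(4.25) = 0.515625
Var(P) = 2.08984375,  Var(Q) = 2.4375
ρ = 0.515625 / √(2.08984375·2.4375) ≈ 0.228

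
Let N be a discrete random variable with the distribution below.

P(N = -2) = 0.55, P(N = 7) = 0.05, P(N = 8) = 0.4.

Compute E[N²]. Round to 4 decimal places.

E[N²] = (-2)²(0.55) + (7)²(0.05) + (8)²(0.4) = 30.25

30.2500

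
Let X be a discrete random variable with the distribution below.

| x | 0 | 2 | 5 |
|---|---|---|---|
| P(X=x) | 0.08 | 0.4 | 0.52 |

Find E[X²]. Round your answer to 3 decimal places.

14.600

E[X²] = (0)²(0.08) + (2)²(0.4) + (5)²(0.52) = 14.6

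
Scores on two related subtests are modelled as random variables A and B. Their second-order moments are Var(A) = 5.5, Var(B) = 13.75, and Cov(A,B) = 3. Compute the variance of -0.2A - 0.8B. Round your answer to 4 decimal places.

9.9800

Var(-0.2A - 0.8B) = (-0.2)²·Var(A) + (-0.8)²·Var(B) + 2·(-0.2)·(-0.8)·Cov(A,B)
= 0.04·5.5 + 0.64·13.75 + 0.32·3 = 9.98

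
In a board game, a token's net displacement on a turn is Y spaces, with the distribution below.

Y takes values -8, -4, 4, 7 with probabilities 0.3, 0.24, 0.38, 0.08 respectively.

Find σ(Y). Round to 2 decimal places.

E[Y] = (-8)(0.3) + (-4)(0.24) + (4)(0.38) + (7)(0.08) = -1.28
E[Y²] = (-8)²(0.3) + (-4)²(0.24) + (4)²(0.38) + (7)²(0.08) = 33.04
V(Y) = E[Y²] − (E[Y])² = 33.04 − (-1.28)² = 31.4016
σ(Y) = √31.4016 ≈ 5.60

5.60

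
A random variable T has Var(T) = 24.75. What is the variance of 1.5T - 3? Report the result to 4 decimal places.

Var(1.5T - 3) = (1.5)²·Var(T) = 2.25·24.75 = 55.6875

55.6875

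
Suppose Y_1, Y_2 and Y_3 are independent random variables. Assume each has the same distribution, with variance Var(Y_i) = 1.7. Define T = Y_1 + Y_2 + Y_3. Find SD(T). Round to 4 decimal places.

2.2583

By independence, Var(T) = (1)²Var(Y_1) + (1)²Var(Y_2) + (1)²Var(Y_3)
= (1)²·1.7 + (1)²·1.7 + (1)²·1.7 = 5.1
SD(T) = √5.1 ≈ 2.2583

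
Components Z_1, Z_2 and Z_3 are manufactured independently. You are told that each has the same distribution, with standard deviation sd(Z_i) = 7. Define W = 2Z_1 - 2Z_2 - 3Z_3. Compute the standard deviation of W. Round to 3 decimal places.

28.862

var(Z_i) = (7)² = 49
By independence, var(W) = (2)²var(Z_1) + (-2)²var(Z_2) + (-3)²var(Z_3)
= (2)²·49 + (-2)²·49 + (-3)²·49 = 833
sd(W) = √833 ≈ 28.862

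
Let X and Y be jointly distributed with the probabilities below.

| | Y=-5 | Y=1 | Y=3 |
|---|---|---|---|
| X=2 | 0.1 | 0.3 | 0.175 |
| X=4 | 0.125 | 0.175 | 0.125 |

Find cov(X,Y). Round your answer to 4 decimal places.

E[X] = 2.85,  E[Y] = 0.25
E[XY] = 0.35
cov(X,Y) = E[XY] − E[X]E[Y] = 0.35 − (2.85)(0.25) = -0.3625

-0.3625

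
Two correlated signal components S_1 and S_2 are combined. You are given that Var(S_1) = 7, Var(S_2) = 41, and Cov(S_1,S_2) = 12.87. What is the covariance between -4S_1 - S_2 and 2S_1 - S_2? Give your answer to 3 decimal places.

10.740

Cov(-4S_1 - S_2, 2S_1 - S_2) = (-4)(2)Var(S_1) + (-1)(-1)Var(S_2) + [(-4)(-1) + (-1)(2)]Cov(S_1,S_2)
= -8·7 + 1·41 + 2·12.87 = 10.74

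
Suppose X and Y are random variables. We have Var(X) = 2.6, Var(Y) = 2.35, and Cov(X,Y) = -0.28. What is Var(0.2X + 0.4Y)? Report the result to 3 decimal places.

Var(0.2X + 0.4Y) = (0.2)²·Var(X) + (0.4)²·Var(Y) + 2·(0.2)·(0.4)·Cov(X,Y)
= 0.04·2.6 + 0.16·2.35 + 0.16·-0.28 = 0.4352

0.435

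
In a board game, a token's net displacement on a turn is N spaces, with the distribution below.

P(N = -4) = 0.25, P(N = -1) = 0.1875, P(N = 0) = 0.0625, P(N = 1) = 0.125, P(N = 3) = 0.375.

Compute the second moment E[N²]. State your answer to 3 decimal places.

7.688

E[N²] = (-4)²(0.25) + (-1)²(0.1875) + (0)²(0.0625) + (1)²(0.125) + (3)²(0.375) = 7.6875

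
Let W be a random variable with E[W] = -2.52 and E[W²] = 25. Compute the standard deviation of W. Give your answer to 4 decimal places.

4.3185

Var(W) = 25 − (-2.52)² = 18.6496
SD(W) = √18.6496 ≈ 4.3185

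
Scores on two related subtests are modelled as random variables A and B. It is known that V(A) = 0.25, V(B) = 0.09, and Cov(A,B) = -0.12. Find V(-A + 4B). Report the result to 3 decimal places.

V(-A + 4B) = (-1)²·V(A) + (4)²·V(B) + 2·(-1)·(4)·Cov(A,B)
= 1·0.25 + 16·0.09 + -8·-0.12 = 2.65

2.650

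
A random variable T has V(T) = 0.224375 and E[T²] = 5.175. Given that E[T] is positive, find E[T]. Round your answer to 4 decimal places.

2.2250

(E[T])² = E[T²] − V(T) = 5.175 − 0.224375 = 4.950625
E[T] = √4.950625 = 2.225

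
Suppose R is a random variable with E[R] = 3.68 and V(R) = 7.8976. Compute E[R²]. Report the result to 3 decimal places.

E[R²] = V(R) + (E[R])² = 7.8976 + (3.68)² = 21.44

21.440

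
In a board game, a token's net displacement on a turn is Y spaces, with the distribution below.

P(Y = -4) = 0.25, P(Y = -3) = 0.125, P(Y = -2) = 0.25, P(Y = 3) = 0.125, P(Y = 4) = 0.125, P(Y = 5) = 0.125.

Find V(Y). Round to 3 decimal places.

E[Y] = (-4)(0.25) + (-3)(0.125) + (-2)(0.25) + (3)(0.125) + (4)(0.125) + (5)(0.125) = -0.375
E[Y²] = (-4)²(0.25) + (-3)²(0.125) + (-2)²(0.25) + (3)²(0.125) + (4)²(0.125) + (5)²(0.125) = 12.375
V(Y) = E[Y²] − (E[Y])² = 12.375 − (-0.375)² = 12.234375

12.234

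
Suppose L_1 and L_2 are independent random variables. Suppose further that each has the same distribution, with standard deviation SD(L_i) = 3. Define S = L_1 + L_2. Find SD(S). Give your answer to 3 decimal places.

Var(L_i) = (3)² = 9
By independence, Var(S) = (1)²Var(L_1) + (1)²Var(L_2)
= (1)²·9 + (1)²·9 = 18
SD(S) = √18 ≈ 4.243

4.243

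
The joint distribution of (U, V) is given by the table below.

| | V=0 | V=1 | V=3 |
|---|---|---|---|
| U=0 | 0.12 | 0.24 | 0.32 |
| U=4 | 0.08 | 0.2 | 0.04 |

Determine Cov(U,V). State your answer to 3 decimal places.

-0.666

E[U] = 1.28,  E[V] = 1.52
E[UV] = 1.28
Cov(U,V) = E[UV] − E[U]E[V] = 1.28 − (1.28)(1.52) = -0.6656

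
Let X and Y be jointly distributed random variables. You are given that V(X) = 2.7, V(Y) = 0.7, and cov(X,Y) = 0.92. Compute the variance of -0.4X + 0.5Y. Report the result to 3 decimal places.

V(-0.4X + 0.5Y) = (-0.4)²·V(X) + (0.5)²·V(Y) + 2·(-0.4)·(0.5)·cov(X,Y)
= 0.16·2.7 + 0.25·0.7 + -0.4·0.92 = 0.239

0.239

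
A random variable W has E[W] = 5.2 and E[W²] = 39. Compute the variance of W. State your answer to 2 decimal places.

V(W) = 39 − (5.2)² = 11.96

11.96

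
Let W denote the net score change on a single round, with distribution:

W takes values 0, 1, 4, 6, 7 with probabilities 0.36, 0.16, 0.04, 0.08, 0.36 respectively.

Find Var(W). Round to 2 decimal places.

E[W] = (0)(0.36) + (1)(0.16) + (4)(0.04) + (6)(0.08) + (7)(0.36) = 3.32
E[W²] = (0)²(0.36) + (1)²(0.16) + (4)²(0.04) + (6)²(0.08) + (7)²(0.36) = 21.32
Var(W) = E[W²] − (E[W])² = 21.32 − (3.32)² = 10.2976

10.30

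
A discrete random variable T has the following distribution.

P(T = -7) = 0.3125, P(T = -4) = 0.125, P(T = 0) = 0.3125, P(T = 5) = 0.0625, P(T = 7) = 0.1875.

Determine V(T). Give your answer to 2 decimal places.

E[T] = (-7)(0.3125) + (-4)(0.125) + (0)(0.3125) + (5)(0.0625) + (7)(0.1875) = -1.0625
E[T²] = (-7)²(0.3125) + (-4)²(0.125) + (0)²(0.3125) + (5)²(0.0625) + (7)²(0.1875) = 28.0625
V(T) = E[T²] − (E[T])² = 28.0625 − (-1.0625)² = 26.93359375

26.93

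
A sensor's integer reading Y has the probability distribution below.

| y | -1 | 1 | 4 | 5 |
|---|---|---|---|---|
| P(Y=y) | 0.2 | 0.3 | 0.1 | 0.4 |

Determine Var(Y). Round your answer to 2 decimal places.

5.85

E[Y] = (-1)(0.2) + (1)(0.3) + (4)(0.1) + (5)(0.4) = 2.5
E[Y²] = (-1)²(0.2) + (1)²(0.3) + (4)²(0.1) + (5)²(0.4) = 12.1
Var(Y) = E[Y²] − (E[Y])² = 12.1 − (2.5)² = 5.85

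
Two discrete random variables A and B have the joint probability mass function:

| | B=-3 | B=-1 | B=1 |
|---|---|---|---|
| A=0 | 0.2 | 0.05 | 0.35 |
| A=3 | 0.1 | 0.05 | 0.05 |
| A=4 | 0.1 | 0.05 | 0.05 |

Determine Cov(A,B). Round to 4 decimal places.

-0.8400

E[A] = 1.4,  E[B] = -0.9
E[AB] = -2.1
Cov(A,B) = E[AB] − E[A]E[B] = -2.1 − (1.4)(-0.9) = -0.84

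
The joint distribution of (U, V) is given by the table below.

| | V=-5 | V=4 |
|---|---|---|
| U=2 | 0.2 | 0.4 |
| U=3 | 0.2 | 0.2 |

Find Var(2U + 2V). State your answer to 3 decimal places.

75.840

E[U] = 2.4,  E[V] = 0.4,  E[UV] = 0.6
Var(U) = 6 − (2.4)² = 0.24;  Var(V) = 19.6 − (0.4)² = 19.44
Cov(U,V) = 0.6 − (2.4)(0.4) = -0.36
Var(2U + 2V) = (2)²·0.24 + (2)²·19.44 + 2·(2)·(2)·-0.36 = 75.84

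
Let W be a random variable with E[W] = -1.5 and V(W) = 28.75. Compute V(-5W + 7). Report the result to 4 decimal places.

718.7500

V(-5W + 7) = (-5)²·V(W) = 25·28.75 = 718.75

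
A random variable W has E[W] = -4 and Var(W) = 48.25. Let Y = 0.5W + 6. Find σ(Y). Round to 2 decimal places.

3.47

Var(0.5W + 6) = (0.5)²·48.25 = 12.0625
σ(Y) = √12.0625 ≈ 3.47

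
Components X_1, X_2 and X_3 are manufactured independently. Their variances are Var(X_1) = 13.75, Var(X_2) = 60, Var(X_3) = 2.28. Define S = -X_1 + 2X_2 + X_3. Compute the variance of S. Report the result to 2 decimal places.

256.03

By independence, Var(S) = (-1)²Var(X_1) + (2)²Var(X_2) + (1)²Var(X_3)
= (-1)²·13.75 + (2)²·60 + (1)²·2.28 = 256.03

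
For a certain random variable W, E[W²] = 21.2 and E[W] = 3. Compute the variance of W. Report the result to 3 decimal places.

12.200

Var(W) = 21.2 − (3)² = 12.2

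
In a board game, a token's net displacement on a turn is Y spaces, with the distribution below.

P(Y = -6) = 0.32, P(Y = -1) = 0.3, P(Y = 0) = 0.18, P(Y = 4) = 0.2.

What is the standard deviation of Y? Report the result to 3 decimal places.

E[Y] = (-6)(0.32) + (-1)(0.3) + (0)(0.18) + (4)(0.2) = -1.42
E[Y²] = (-6)²(0.32) + (-1)²(0.3) + (0)²(0.18) + (4)²(0.2) = 15.02
V(Y) = E[Y²] − (E[Y])² = 15.02 − (-1.42)² = 13.0036
SD(Y) = √13.0036 ≈ 3.606

3.606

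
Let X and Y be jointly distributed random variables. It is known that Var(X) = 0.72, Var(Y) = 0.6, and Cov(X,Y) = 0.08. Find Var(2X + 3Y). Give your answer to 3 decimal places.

Var(2X + 3Y) = (2)²·Var(X) + (3)²·Var(Y) + 2·(2)·(3)·Cov(X,Y)
= 4·0.72 + 9·0.6 + 12·0.08 = 9.24

9.240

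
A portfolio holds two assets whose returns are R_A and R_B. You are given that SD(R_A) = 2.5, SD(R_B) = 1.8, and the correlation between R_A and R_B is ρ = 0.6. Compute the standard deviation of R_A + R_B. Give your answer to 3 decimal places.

3.859

V(R_A) = (2.5)² = 6.25;  V(R_B) = (1.8)² = 3.24
Cov(R_A,R_B) = ρ·SD(R_A)·SD(R_B) = 0.6·2.5·1.8 = 2.7
V(R_A + R_B) = (1)²·V(R_A) + (1)²·V(R_B) + 2·(1)·(1)·Cov(R_A,R_B)
= 1·6.25 + 1·3.24 + 2·2.7 = 14.89
SD(R_A + R_B) = √14.89 ≈ 3.859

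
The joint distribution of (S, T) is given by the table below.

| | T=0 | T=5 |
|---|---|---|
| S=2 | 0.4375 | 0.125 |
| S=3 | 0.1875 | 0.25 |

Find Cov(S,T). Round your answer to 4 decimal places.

0.4297

E[S] = 2.4375,  E[T] = 1.875
E[ST] = 5
Cov(S,T) = E[ST] − E[S]E[T] = 5 − (2.4375)(1.875) = 0.4296875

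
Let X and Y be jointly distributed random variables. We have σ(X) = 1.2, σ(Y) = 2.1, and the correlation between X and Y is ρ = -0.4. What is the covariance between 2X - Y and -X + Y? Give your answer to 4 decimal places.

-10.3140

Var(X) = (1.2)² = 1.44;  Var(Y) = (2.1)² = 4.41
Cov(X,Y) = ρ·σ(X)·σ(Y) = -0.4·1.2·2.1 = -1.008
Cov(2X - Y, -X + Y) = (2)(-1)Var(X) + (-1)(1)Var(Y) + [(2)(1) + (-1)(-1)]Cov(X,Y)
= -2·1.44 + -1·4.41 + 3·-1.008 = -10.314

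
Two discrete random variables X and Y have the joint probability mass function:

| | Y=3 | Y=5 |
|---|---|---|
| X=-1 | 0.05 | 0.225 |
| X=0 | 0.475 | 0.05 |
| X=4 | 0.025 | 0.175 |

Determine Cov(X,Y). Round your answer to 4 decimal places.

E[X] = 0.525,  E[Y] = 3.9
E[XY] = 2.525
Cov(X,Y) = E[XY] − E[X]E[Y] = 2.525 − (0.525)(3.9) = 0.4775

0.4775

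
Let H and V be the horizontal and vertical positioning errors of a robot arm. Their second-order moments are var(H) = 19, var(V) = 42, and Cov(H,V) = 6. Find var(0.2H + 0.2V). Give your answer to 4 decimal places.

2.9200

var(0.2H + 0.2V) = (0.2)²·var(H) + (0.2)²·var(V) + 2·(0.2)·(0.2)·Cov(H,V)
= 0.04·19 + 0.04·42 + 0.08·6 = 2.92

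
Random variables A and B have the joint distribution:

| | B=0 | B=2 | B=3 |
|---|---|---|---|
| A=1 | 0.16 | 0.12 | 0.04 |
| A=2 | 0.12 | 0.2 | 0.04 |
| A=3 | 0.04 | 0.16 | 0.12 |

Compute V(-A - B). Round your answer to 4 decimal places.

E[A] = 2,  E[B] = 1.56,  E[AB] = 3.44
V(A) = 4.64 − (2)² = 0.64;  V(B) = 3.72 − (1.56)² = 1.2864
Cov(A,B) = 3.44 − (2)(1.56) = 0.32
V(-A - B) = (-1)²·0.64 + (-1)²·1.2864 + 2·(-1)·(-1)·0.32 = 2.5664

2.5664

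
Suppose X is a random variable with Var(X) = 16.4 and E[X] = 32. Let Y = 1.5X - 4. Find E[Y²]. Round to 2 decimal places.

1972.90

E[1.5X - 4] = 1.5·32 − 4 = 44
Var(1.5X - 4) = (1.5)²·16.4 = 36.9
E[Y²] = Var(Y) + (E[Y])² = 36.9 + (44)² = 1972.9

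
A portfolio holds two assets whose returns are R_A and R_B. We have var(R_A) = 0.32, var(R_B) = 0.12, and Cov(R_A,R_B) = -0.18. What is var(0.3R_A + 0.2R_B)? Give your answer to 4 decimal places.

var(0.3R_A + 0.2R_B) = (0.3)²·var(R_A) + (0.2)²·var(R_B) + 2·(0.3)·(0.2)·Cov(R_A,R_B)
= 0.09·0.32 + 0.04·0.12 + 0.12·-0.18 = 0.012

0.0120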